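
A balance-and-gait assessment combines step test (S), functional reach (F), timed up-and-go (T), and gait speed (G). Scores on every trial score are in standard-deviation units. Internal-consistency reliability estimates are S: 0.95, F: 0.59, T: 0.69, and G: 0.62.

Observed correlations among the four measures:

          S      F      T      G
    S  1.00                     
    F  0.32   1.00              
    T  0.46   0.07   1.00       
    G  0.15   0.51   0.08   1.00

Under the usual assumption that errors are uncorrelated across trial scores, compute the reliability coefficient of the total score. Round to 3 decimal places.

Var(S+F+T+G) = 4 + 2·[0.32 + 0.46 + 0.15 + 0.07 + 0.51 + 0.08] = 4 + 3.18 = 7.18.
With uncorrelated errors the cross-covariances are all true-score covariance, so they carry over unchanged; only the diagonal terms shrink to ρᵢσᵢ².
True-score variance = [0.95 + 0.59 + 0.69 + 0.62] + 3.18 = 2.85 + 3.18 = 6.03.
Reliability = 6.03 / 7.18 = 0.840.

0.840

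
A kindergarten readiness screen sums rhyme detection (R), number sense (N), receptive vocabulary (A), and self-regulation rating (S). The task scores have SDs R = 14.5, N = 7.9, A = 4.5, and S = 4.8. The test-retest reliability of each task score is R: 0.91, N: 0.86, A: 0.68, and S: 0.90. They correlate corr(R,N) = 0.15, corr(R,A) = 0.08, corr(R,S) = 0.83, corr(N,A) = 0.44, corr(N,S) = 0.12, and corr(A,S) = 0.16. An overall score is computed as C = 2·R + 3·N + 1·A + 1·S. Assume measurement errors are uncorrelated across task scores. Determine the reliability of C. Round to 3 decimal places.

0.920

Var(C) = 2²·14.5² + 3²·7.9² + 4.5² + 4.8² + 2·[6·14.5·7.9·0.15 + 2·14.5·4.5·0.08 + 2·14.5·4.8·0.83 + 3·7.9·4.5·0.44 + 3·7.9·4.8·0.12 + 4.5·4.8·0.16] = 1445.98 + 586.208 = 2032.19.
With uncorrelated errors the cross-covariances are all true-score covariance, so they carry over unchanged; only the diagonal terms shrink to ρᵢσᵢ².
True-score variance = [2²·14.5²·0.91 + 3²·7.9²·0.86 + 4.5²·0.68 + 4.8²·0.90] + 586.208 = 1282.87 + 586.208 = 1869.08.
Reliability = 1869.08 / 2032.19 = 0.920.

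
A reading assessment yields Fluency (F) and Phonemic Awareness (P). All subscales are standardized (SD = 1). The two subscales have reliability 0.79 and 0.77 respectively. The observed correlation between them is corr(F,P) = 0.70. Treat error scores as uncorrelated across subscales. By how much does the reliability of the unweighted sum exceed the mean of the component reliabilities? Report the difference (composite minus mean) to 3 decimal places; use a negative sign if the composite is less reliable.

Var(sum) = 2 + 1.4 = 3.4; true-score variance = 1.56 + 1.4 = 2.96; composite reliability = 0.8706.
Mean component reliability = 0.7800.
Difference = 0.8706 − 0.7800 = 0.091.

0.091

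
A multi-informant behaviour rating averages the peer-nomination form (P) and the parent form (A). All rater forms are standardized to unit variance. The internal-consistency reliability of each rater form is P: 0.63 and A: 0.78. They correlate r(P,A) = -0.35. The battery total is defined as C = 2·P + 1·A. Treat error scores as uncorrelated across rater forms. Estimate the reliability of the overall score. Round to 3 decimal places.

Var(C) = 2² + 1 + 2·[2·(-0.35)] = 5 − 1.4 = 3.6.
Under uncorrelated errors the observed covariances equal the true-score covariances, so only the own-variance terms attenuate.
True-score variance = [2²·0.63 + 0.78] − 1.4 = 3.3 − 1.4 = 1.9.
Reliability = 1.9 / 3.6 = 0.528.

0.528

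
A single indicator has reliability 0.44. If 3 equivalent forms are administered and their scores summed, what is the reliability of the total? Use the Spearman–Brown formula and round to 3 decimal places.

ρ_k = kρ / (1 + (k−1)ρ) = 3·0.44 / (1 + 2·0.44) = 1.320 / 1.880 = 0.702.

0.702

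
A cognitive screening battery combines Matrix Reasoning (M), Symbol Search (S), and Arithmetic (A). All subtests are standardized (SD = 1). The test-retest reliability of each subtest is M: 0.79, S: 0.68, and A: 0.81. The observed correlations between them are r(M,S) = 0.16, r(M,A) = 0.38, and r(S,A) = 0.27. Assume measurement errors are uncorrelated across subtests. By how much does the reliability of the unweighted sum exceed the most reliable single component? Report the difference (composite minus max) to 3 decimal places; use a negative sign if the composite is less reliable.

0.034

Var(sum) = 3 + 1.62 = 4.62; true-score variance = 2.28 + 1.62 = 3.9; composite reliability = 0.8442.
Max component reliability = 0.8100.
Difference = 0.8442 − 0.8100 = 0.034.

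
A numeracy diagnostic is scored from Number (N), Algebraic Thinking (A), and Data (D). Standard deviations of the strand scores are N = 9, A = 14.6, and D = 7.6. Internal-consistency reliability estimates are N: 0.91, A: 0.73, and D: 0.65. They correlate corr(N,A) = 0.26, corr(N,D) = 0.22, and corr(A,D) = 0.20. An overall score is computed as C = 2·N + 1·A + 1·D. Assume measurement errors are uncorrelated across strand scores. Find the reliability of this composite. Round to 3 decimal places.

Var(C) = 2²·9² + 14.6² + 7.6² + 2·[2·9·14.6·0.26 + 2·9·7.6·0.22 + 14.6·7.6·0.20] = 594.92 + 241.232 = 836.152.
Under uncorrelated errors the observed covariances equal the true-score covariances, so only the own-variance terms attenuate.
True-score variance = [2²·9²·0.91 + 14.6²·0.73 + 7.6²·0.65] + 241.232 = 487.991 + 241.232 = 729.223.
Reliability = 729.223 / 836.152 = 0.872.

0.872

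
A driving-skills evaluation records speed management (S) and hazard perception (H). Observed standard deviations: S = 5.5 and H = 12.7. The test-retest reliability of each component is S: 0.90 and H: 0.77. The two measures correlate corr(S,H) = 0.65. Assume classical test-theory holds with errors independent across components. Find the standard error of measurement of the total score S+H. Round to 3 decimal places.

6.334

Var(total) = 191.54 + 90.805 = 282.345.
True-score variance = 151.418 + 90.805 = 242.223, so reliability = 0.8579.
Error variance = 282.345 − 242.223 = 40.1217; SEM = √40.1217 = 6.334.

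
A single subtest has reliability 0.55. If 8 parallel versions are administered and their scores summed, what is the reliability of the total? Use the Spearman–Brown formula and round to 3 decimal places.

ρ_k = kρ / (1 + (k−1)ρ) = 8·0.55 / (1 + 7·0.55) = 4.400 / 4.850 = 0.907.

0.907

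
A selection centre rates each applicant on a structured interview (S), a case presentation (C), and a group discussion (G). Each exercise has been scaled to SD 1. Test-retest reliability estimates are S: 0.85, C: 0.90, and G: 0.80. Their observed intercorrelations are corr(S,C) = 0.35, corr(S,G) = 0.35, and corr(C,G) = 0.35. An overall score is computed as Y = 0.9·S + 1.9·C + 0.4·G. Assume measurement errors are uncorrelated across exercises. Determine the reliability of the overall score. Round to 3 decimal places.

Var(Y) = 0.9² + 1.9² + 0.4² + 2·[1.71·0.35 + 0.36·0.35 + 0.76·0.35] = 4.58 + 1.981 = 6.561.
With uncorrelated errors the cross-covariances are all true-score covariance, so they carry over unchanged; only the diagonal terms shrink to ρᵢσᵢ².
True-score variance = [0.9²·0.85 + 1.9²·0.90 + 0.4²·0.80] + 1.981 = 4.0655 + 1.981 = 6.0465.
Reliability = 6.0465 / 6.561 = 0.922.

0.922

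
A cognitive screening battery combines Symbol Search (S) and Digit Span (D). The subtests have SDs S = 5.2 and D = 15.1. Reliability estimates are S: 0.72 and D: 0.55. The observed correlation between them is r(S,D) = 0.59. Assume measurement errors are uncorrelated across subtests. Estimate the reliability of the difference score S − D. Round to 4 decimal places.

Var(S−D) = 5.2² + 15.1² − 2·5.2·15.1·0.59 = 255.05 − 92.6536 = 162.396.
Under uncorrelated errors the observed covariances equal the true-score covariances, so only the own-variance terms attenuate.
True-score variance = [5.2²·0.72 + 15.1²·0.55] − 92.6536 = 144.874 − 92.6536 = 52.2207.
Reliability = 52.2207 / 162.396 = 0.3216.

0.3216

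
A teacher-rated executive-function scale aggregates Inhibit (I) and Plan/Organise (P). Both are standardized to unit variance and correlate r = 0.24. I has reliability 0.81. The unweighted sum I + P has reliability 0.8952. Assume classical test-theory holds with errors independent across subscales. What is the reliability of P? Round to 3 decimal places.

Var(I+P) = 2 + 2·0.24 = 2.480.
True-score variance = ρ_I + ρ_P + 2·0.24, so 0.8952 = (0.81 + ρ_P + 0.48) / 2.480.
ρ_P = 0.8952·2.480 − 0.81 − 0.48 = 0.930.

0.930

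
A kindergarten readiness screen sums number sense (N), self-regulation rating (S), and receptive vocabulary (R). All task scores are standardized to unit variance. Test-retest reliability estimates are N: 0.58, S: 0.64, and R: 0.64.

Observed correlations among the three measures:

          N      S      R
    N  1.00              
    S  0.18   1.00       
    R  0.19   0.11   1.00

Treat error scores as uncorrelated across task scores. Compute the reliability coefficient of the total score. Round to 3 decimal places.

Var(N+S+R) = 3 + 2·[0.18 + 0.19 + 0.11] = 3 + 0.96 = 3.96.
Under uncorrelated errors the observed covariances equal the true-score covariances, so only the own-variance terms attenuate.
True-score variance = [0.58 + 0.64 + 0.64] + 0.96 = 1.86 + 0.96 = 2.82.
Reliability = 2.82 / 3.96 = 0.712.

0.712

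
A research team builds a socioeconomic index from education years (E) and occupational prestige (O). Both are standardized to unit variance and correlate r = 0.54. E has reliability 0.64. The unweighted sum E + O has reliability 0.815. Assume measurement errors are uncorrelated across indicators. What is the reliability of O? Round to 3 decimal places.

Var(E+O) = 2 + 2·0.54 = 3.080.
True-score variance = ρ_E + ρ_O + 2·0.54, so 0.815 = (0.64 + ρ_O + 1.08) / 3.080.
ρ_O = 0.815·3.080 − 0.64 − 1.08 = 0.790.

0.790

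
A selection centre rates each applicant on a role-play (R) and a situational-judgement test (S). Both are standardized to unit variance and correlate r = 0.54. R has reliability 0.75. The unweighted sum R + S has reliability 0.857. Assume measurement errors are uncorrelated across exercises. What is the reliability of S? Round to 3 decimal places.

Var(R+S) = 2 + 2·0.54 = 3.080.
True-score variance = ρ_R + ρ_S + 2·0.54, so 0.857 = (0.75 + ρ_S + 1.08) / 3.080.
ρ_S = 0.857·3.080 − 0.75 − 1.08 = 0.810.

0.810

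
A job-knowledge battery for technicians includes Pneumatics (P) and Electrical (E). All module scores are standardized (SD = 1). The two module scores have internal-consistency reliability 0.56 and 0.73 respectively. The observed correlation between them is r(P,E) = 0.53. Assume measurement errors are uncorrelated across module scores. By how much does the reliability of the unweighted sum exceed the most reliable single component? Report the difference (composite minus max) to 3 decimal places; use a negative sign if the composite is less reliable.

Var(sum) = 2 + 1.06 = 3.06; true-score variance = 1.29 + 1.06 = 2.35; composite reliability = 0.7680.
Max component reliability = 0.7300.
Difference = 0.7680 − 0.7300 = 0.038.

0.038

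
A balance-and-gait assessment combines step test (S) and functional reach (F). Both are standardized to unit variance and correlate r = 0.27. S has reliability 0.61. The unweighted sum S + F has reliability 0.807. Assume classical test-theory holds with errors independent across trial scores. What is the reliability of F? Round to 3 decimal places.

0.900

Var(S+F) = 2 + 2·0.27 = 2.540.
True-score variance = ρ_S + ρ_F + 2·0.27, so 0.807 = (0.61 + ρ_F + 0.54) / 2.540.
ρ_F = 0.807·2.540 − 0.61 − 0.54 = 0.900.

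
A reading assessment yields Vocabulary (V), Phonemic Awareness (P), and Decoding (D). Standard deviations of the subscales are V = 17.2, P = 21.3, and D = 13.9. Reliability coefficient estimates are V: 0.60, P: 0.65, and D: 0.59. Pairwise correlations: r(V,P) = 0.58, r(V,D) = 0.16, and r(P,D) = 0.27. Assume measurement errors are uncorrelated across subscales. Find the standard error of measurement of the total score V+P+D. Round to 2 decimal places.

18.88

Var(total) = 942.74 + 661.361 = 1604.1.
True-score variance = 586.396 + 661.361 = 1247.76, so reliability = 0.7779.
Error variance = 1604.1 − 1247.76 = 356.344; SEM = √356.344 = 18.88.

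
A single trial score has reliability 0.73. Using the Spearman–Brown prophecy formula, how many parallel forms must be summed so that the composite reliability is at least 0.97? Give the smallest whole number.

k ≥ ρ*(1−ρ₁)/(ρ₁(1−ρ*)) = 0.97·0.27 / (0.73·0.03) = 11.959.
Smallest integer k = 12.

12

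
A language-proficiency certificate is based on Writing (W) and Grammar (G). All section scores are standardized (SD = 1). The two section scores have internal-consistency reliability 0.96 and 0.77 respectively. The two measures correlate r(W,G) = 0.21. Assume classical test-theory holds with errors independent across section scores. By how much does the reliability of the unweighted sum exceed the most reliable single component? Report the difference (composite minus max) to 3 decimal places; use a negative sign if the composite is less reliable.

Var(sum) = 2 + 0.42 = 2.42; true-score variance = 1.73 + 0.42 = 2.15; composite reliability = 0.8884.
Max component reliability = 0.9600.
Difference = 0.8884 − 0.9600 = -0.072.

-0.072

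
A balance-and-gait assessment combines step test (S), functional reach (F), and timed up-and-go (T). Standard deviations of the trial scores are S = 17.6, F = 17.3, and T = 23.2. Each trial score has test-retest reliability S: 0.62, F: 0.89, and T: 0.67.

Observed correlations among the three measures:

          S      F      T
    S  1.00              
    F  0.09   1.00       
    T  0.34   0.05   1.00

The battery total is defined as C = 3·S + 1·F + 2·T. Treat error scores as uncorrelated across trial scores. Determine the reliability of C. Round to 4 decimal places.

Var(C) = 3²·17.6² + 17.3² + 2²·23.2² + 2·[3·17.6·17.3·0.09 + 6·17.6·23.2·0.34 + 2·17.3·23.2·0.05] = 5240.09 + 1910.64 = 7150.73.
With uncorrelated errors the cross-covariances are all true-score covariance, so they carry over unchanged; only the diagonal terms shrink to ρᵢσᵢ².
True-score variance = [3²·17.6²·0.62 + 17.3²·0.89 + 2²·23.2²·0.67] + 1910.64 = 3437.31 + 1910.64 = 5347.95.
Reliability = 5347.95 / 7150.73 = 0.7479.

0.7479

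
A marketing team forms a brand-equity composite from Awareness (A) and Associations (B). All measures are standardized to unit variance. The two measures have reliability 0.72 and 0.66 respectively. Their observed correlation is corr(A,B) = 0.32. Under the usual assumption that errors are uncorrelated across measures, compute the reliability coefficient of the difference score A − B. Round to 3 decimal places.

Var(A−B) = 1 + 1 − 2·0.32 = 2 − 0.64 = 1.36.
With uncorrelated errors the cross-covariances are all true-score covariance, so they carry over unchanged; only the diagonal terms shrink to ρᵢσᵢ².
True-score variance = [0.72 + 0.66] − 0.64 = 1.38 − 0.64 = 0.74.
Reliability = 0.74 / 1.36 = 0.544.

0.544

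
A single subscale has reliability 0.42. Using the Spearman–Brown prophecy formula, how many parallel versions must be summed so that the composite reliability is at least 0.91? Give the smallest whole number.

k ≥ ρ*(1−ρ₁)/(ρ₁(1−ρ*)) = 0.91·0.58 / (0.42·0.09) = 13.963.
Smallest integer k = 14.

14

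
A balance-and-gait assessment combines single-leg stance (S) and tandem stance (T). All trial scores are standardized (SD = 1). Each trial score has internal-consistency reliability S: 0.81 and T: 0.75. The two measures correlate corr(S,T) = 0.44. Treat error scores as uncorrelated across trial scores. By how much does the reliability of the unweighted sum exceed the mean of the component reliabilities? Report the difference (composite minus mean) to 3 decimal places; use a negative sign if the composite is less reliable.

Var(sum) = 2 + 0.88 = 2.88; true-score variance = 1.56 + 0.88 = 2.44; composite reliability = 0.8472.
Mean component reliability = 0.7800.
Difference = 0.8472 − 0.7800 = 0.067.

0.067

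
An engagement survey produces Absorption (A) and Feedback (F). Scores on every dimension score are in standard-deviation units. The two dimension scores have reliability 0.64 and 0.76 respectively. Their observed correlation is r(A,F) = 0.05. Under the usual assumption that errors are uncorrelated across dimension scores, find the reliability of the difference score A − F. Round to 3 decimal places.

Var(A−F) = 1 + 1 − 2·0.05 = 2 − 0.1 = 1.9.
Under uncorrelated errors the observed covariances equal the true-score covariances, so only the own-variance terms attenuate.
True-score variance = [0.64 + 0.76] − 0.1 = 1.4 − 0.1 = 1.3.
Reliability = 1.3 / 1.9 = 0.684.

0.684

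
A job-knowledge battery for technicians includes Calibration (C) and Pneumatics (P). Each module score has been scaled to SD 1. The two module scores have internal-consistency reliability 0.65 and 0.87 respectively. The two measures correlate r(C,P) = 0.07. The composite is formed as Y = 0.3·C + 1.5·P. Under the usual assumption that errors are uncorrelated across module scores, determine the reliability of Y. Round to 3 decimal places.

0.865

Var(Y) = 0.3² + 1.5² + 2·[0.45·0.07] = 2.34 + 0.063 = 2.403.
Because errors are independent across components, Cov(Tᵢ,Tⱼ) = Cov(Xᵢ,Xⱼ); the off-diagonal part of the true-score variance is the same as above.
True-score variance = [0.3²·0.65 + 1.5²·0.87] + 0.063 = 2.016 + 0.063 = 2.079.
Reliability = 2.079 / 2.403 = 0.865.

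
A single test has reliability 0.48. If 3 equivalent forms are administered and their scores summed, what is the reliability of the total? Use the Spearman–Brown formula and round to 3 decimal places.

0.735

ρ_k = kρ / (1 + (k−1)ρ) = 3·0.48 / (1 + 2·0.48) = 1.440 / 1.960 = 0.735.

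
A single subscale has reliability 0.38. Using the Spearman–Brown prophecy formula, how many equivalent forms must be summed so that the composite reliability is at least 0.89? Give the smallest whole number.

k ≥ ρ*(1−ρ₁)/(ρ₁(1−ρ*)) = 0.89·0.62 / (0.38·0.11) = 13.201.
Smallest integer k = 14.

14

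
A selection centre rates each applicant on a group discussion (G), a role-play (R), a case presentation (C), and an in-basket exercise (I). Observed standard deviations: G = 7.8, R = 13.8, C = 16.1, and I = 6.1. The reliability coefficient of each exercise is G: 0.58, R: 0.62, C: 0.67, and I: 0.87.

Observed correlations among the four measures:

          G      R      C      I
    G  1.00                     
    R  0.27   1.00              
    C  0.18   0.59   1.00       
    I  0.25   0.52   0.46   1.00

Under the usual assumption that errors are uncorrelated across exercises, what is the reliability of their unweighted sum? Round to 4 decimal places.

Var(G+R+C+I) = 7.8² + 13.8² + 16.1² + 6.1² + 2·[7.8·13.8·0.27 + 7.8·16.1·0.18 + 7.8·6.1·0.25 + 13.8·16.1·0.59 + 13.8·6.1·0.52 + 16.1·6.1·0.46] = 547.7 + 567.197 = 1114.9.
Under uncorrelated errors the observed covariances equal the true-score covariances, so only the own-variance terms attenuate.
True-score variance = [7.8²·0.58 + 13.8²·0.62 + 16.1²·0.67 + 6.1²·0.87] + 567.197 = 359.403 + 567.197 = 926.601.
Reliability = 926.601 / 1114.9 = 0.8311.

0.8311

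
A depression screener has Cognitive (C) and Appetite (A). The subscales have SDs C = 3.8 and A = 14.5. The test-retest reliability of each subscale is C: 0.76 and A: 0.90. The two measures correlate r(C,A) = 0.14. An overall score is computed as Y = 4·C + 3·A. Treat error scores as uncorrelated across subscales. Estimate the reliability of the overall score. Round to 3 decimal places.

0.894

Var(Y) = 4²·3.8² + 3²·14.5² + 2·[12·3.8·14.5·0.14] = 2123.29 + 185.136 = 2308.43.
Because errors are independent across components, Cov(Tᵢ,Tⱼ) = Cov(Xᵢ,Xⱼ); the off-diagonal part of the true-score variance is the same as above.
True-score variance = [4²·3.8²·0.76 + 3²·14.5²·0.90] + 185.136 = 1878.62 + 185.136 = 2063.75.
Reliability = 2063.75 / 2308.43 = 0.894.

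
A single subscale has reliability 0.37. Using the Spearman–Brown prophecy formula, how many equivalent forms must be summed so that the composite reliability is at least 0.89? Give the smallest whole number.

k ≥ ρ*(1−ρ₁)/(ρ₁(1−ρ*)) = 0.89·0.63 / (0.37·0.11) = 13.776.
Smallest integer k = 14.

14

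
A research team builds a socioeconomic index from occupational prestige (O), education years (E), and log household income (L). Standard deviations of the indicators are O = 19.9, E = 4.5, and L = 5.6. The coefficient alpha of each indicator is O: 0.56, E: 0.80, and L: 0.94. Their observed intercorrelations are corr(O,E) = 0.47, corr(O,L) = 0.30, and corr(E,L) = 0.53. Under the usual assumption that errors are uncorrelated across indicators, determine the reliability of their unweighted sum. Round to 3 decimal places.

Var(O+E+L) = 19.9² + 4.5² + 5.6² + 2·[19.9·4.5·0.47 + 19.9·5.6·0.30 + 4.5·5.6·0.53] = 447.62 + 177.753 = 625.373.
Because errors are independent across components, Cov(Tᵢ,Tⱼ) = Cov(Xᵢ,Xⱼ); the off-diagonal part of the true-score variance is the same as above.
True-score variance = [19.9²·0.56 + 4.5²·0.80 + 5.6²·0.94] + 177.753 = 267.444 + 177.753 = 445.197.
Reliability = 445.197 / 625.373 = 0.712.

0.712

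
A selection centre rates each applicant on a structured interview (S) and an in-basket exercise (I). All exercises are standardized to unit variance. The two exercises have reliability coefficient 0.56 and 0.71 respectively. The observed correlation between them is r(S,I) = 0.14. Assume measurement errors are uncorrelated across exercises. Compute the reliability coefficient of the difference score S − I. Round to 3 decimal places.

Var(S−I) = 1 + 1 − 2·0.14 = 2 − 0.28 = 1.72.
Under uncorrelated errors the observed covariances equal the true-score covariances, so only the own-variance terms attenuate.
True-score variance = [0.56 + 0.71] − 0.28 = 1.27 − 0.28 = 0.99.
Reliability = 0.99 / 1.72 = 0.576.

0.576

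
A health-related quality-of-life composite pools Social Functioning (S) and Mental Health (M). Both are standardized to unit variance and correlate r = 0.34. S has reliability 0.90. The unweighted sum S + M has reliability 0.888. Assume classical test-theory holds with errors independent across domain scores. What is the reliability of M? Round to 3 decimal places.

Var(S+M) = 2 + 2·0.34 = 2.680.
True-score variance = ρ_S + ρ_M + 2·0.34, so 0.888 = (0.90 + ρ_M + 0.68) / 2.680.
ρ_M = 0.888·2.680 − 0.90 − 0.68 = 0.800.

0.800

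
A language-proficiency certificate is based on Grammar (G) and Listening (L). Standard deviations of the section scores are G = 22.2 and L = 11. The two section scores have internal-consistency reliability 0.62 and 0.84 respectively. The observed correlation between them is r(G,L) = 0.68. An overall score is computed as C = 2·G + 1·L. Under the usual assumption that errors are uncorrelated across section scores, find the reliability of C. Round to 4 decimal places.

0.7212

Var(C) = 2²·22.2² + 11² + 2·[2·22.2·11·0.68] = 2092.36 + 664.224 = 2756.58.
Under uncorrelated errors the observed covariances equal the true-score covariances, so only the own-variance terms attenuate.
True-score variance = [2²·22.2²·0.62 + 11²·0.84] + 664.224 = 1323.88 + 664.224 = 1988.11.
Reliability = 1988.11 / 2756.58 = 0.7212.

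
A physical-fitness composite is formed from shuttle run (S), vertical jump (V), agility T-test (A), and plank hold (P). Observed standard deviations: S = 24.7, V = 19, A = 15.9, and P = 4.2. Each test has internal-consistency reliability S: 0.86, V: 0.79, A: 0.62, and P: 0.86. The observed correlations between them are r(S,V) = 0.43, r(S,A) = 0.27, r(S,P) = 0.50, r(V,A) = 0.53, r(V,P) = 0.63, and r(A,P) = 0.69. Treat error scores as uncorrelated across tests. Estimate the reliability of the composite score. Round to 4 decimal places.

Var(S+V+A+P) = 24.7² + 19² + 15.9² + 4.2² + 2·[24.7·19·0.43 + 24.7·15.9·0.27 + 24.7·4.2·0.50 + 19·15.9·0.53 + 19·4.2·0.63 + 15.9·4.2·0.69] = 1241.54 + 1232.34 = 2473.88.
Under uncorrelated errors the observed covariances equal the true-score covariances, so only the own-variance terms attenuate.
True-score variance = [24.7²·0.86 + 19²·0.79 + 15.9²·0.62 + 4.2²·0.86] + 1232.34 = 981.78 + 1232.34 = 2214.12.
Reliability = 2214.12 / 2473.88 = 0.8950.

0.8950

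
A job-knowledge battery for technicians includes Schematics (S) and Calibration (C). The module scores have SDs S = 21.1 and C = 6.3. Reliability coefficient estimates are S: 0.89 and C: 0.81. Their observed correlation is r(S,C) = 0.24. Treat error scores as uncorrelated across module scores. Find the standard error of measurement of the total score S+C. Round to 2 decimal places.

Var(total) = 484.9 + 63.8064 = 548.706.
True-score variance = 428.386 + 63.8064 = 492.192, so reliability = 0.8970.
Error variance = 548.706 − 492.192 = 56.5142; SEM = √56.5142 = 7.52.

7.52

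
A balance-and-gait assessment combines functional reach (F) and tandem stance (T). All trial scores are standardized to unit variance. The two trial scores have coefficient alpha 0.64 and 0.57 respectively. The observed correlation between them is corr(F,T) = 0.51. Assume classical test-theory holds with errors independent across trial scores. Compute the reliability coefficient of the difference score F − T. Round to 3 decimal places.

Var(F−T) = 1 + 1 − 2·0.51 = 2 − 1.02 = 0.98.
With uncorrelated errors the cross-covariances are all true-score covariance, so they carry over unchanged; only the diagonal terms shrink to ρᵢσᵢ².
True-score variance = [0.64 + 0.57] − 1.02 = 1.21 − 1.02 = 0.19.
Reliability = 0.19 / 0.98 = 0.194.

0.194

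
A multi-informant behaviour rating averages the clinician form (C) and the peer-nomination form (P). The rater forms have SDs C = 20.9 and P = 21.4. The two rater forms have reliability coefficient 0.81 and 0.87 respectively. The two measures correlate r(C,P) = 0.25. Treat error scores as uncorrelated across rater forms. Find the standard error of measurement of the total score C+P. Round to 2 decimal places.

11.94

Var(total) = 894.77 + 223.63 = 1118.4.
True-score variance = 752.241 + 223.63 = 975.871, so reliability = 0.8726.
Error variance = 1118.4 − 975.871 = 142.529; SEM = √142.529 = 11.94.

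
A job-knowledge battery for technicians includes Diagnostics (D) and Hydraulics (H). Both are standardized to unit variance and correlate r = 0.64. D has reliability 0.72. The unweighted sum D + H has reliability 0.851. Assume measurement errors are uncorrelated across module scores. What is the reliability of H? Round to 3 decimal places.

Var(D+H) = 2 + 2·0.64 = 3.280.
True-score variance = ρ_D + ρ_H + 2·0.64, so 0.851 = (0.72 + ρ_H + 1.28) / 3.280.
ρ_H = 0.851·3.280 − 0.72 − 1.28 = 0.791.

0.791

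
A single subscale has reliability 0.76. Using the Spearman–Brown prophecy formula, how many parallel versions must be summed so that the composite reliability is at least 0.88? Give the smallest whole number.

k ≥ ρ*(1−ρ₁)/(ρ₁(1−ρ*)) = 0.88·0.24 / (0.76·0.12) = 2.316.
Smallest integer k = 3.

3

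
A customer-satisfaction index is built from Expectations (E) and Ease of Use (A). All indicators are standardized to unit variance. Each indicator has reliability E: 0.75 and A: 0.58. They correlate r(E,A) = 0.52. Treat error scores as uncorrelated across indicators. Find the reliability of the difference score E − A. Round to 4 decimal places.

Var(E−A) = 1 + 1 − 2·0.52 = 2 − 1.04 = 0.96.
Because errors are independent across components, Cov(Tᵢ,Tⱼ) = Cov(Xᵢ,Xⱼ); the off-diagonal part of the true-score variance is the same as above.
True-score variance = [0.75 + 0.58] − 1.04 = 1.33 − 1.04 = 0.29.
Reliability = 0.29 / 0.96 = 0.3021.

0.3021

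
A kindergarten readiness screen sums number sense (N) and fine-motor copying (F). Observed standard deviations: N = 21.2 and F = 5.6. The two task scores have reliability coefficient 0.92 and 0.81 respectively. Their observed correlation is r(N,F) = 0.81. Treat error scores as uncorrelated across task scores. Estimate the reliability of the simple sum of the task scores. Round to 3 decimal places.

0.938

Var(N+F) = 21.2² + 5.6² + 2·[21.2·5.6·0.81] = 480.8 + 192.326 = 673.126.
Because errors are independent across components, Cov(Tᵢ,Tⱼ) = Cov(Xᵢ,Xⱼ); the off-diagonal part of the true-score variance is the same as above.
True-score variance = [21.2²·0.92 + 5.6²·0.81] + 192.326 = 438.886 + 192.326 = 631.213.
Reliability = 631.213 / 673.126 = 0.938.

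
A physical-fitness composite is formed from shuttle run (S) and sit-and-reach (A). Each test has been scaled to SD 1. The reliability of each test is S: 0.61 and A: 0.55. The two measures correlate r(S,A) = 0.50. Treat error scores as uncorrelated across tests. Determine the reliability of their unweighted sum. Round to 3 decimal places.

Var(S+A) = 2 + 2·[0.50] = 2 + 1 = 3.
Because errors are independent across components, Cov(Tᵢ,Tⱼ) = Cov(Xᵢ,Xⱼ); the off-diagonal part of the true-score variance is the same as above.
True-score variance = [0.61 + 0.55] + 1 = 1.16 + 1 = 2.16.
Reliability = 2.16 / 3 = 0.720.

0.720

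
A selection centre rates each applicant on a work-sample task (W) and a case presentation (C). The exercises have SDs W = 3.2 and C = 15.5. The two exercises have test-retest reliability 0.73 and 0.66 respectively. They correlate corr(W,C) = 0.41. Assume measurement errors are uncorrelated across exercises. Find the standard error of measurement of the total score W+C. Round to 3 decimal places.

9.190

Var(total) = 250.49 + 40.672 = 291.162.
True-score variance = 166.04 + 40.672 = 206.712, so reliability = 0.7100.
Error variance = 291.162 − 206.712 = 84.4498; SEM = √84.4498 = 9.190.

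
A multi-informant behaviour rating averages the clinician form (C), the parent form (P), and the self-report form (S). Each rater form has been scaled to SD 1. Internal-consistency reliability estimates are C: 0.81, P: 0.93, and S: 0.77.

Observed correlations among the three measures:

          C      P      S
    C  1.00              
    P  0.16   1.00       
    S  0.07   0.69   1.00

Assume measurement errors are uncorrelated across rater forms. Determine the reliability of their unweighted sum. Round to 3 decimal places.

Var(C+P+S) = 3 + 2·[0.16 + 0.07 + 0.69] = 3 + 1.84 = 4.84.
Under uncorrelated errors the observed covariances equal the true-score covariances, so only the own-variance terms attenuate.
True-score variance = [0.81 + 0.93 + 0.77] + 1.84 = 2.51 + 1.84 = 4.35.
Reliability = 4.35 / 4.84 = 0.899.

0.899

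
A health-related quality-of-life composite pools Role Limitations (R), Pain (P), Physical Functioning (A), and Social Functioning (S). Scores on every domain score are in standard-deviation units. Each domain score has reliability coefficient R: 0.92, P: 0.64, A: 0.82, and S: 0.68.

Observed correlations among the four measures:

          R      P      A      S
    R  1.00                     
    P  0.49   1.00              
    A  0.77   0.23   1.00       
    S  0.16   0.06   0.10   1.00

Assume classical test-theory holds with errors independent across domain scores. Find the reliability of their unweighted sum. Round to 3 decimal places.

0.877

Var(R+P+A+S) = 4 + 2·[0.49 + 0.77 + 0.16 + 0.23 + 0.06 + 0.10] = 4 + 3.62 = 7.62.
Under uncorrelated errors the observed covariances equal the true-score covariances, so only the own-variance terms attenuate.
True-score variance = [0.92 + 0.64 + 0.82 + 0.68] + 3.62 = 3.06 + 3.62 = 6.68.
Reliability = 6.68 / 7.62 = 0.877.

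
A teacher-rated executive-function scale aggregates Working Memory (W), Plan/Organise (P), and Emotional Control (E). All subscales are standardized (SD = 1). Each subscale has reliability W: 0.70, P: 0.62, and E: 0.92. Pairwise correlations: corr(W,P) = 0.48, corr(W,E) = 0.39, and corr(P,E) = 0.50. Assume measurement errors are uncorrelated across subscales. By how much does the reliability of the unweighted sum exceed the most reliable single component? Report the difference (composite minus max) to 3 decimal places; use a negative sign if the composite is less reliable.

Var(sum) = 3 + 2.74 = 5.74; true-score variance = 2.24 + 2.74 = 4.98; composite reliability = 0.8676.
Max component reliability = 0.9200.
Difference = 0.8676 − 0.9200 = -0.052.

-0.052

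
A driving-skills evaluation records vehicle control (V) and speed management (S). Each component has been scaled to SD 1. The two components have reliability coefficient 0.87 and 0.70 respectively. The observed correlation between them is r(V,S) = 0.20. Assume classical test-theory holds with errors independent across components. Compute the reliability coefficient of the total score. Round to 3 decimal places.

0.821

Var(V+S) = 2 + 2·[0.20] = 2 + 0.4 = 2.4.
Under uncorrelated errors the observed covariances equal the true-score covariances, so only the own-variance terms attenuate.
True-score variance = [0.87 + 0.70] + 0.4 = 1.57 + 0.4 = 1.97.
Reliability = 1.97 / 2.4 = 0.821.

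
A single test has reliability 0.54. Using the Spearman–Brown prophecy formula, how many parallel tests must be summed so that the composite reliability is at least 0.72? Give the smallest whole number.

k ≥ ρ*(1−ρ₁)/(ρ₁(1−ρ*)) = 0.72·0.46 / (0.54·0.28) = 2.190.
Smallest integer k = 3.

3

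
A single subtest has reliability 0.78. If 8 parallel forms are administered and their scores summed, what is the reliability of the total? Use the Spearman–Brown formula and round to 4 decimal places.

ρ_k = kρ / (1 + (k−1)ρ) = 8·0.78 / (1 + 7·0.78) = 6.240 / 6.460 = 0.9659.

0.9659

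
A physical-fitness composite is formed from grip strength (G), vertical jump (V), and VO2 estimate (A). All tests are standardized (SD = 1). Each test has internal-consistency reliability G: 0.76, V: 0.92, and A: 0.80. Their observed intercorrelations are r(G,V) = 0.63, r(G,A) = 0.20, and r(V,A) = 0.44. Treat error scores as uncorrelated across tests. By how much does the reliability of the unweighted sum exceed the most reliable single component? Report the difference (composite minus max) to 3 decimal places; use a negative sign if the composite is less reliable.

Var(sum) = 3 + 2.54 = 5.54; true-score variance = 2.48 + 2.54 = 5.02; composite reliability = 0.9061.
Max component reliability = 0.9200.
Difference = 0.9061 − 0.9200 = -0.014.

-0.014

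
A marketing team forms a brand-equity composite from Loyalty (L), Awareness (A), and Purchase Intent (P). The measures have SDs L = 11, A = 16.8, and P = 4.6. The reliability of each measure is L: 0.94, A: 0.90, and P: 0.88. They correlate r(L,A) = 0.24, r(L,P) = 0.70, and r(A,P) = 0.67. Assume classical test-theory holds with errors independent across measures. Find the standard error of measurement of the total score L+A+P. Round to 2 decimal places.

Var(total) = 424.4 + 263.099 = 687.499.
True-score variance = 386.377 + 263.099 = 649.476, so reliability = 0.9447.
Error variance = 687.499 − 649.476 = 38.0232; SEM = √38.0232 = 6.17.

6.17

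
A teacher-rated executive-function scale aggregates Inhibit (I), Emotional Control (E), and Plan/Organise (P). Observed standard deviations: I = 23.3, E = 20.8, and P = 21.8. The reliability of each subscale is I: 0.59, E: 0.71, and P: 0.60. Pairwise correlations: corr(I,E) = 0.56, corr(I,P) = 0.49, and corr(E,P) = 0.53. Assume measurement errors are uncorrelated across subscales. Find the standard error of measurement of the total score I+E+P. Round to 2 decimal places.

Var(total) = 1450.77 + 1521.22 = 2971.99.
True-score variance = 912.623 + 1521.22 = 2433.85, so reliability = 0.8189.
Error variance = 2971.99 − 2433.85 = 538.147; SEM = √538.147 = 23.20.

23.20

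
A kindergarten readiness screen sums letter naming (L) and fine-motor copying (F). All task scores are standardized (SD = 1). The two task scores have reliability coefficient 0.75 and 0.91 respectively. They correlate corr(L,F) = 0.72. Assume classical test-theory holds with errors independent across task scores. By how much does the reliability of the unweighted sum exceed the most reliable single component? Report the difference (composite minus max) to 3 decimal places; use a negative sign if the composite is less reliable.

Var(sum) = 2 + 1.44 = 3.44; true-score variance = 1.66 + 1.44 = 3.1; composite reliability = 0.9012.
Max component reliability = 0.9100.
Difference = 0.9012 − 0.9100 = -0.009.

-0.009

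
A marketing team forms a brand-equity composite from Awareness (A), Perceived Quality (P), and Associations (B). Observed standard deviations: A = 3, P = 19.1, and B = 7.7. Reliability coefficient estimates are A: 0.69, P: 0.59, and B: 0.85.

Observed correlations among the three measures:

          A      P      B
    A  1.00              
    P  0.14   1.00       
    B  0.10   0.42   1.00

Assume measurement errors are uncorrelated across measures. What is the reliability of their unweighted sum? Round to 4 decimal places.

Var(A+P+B) = 3² + 19.1² + 7.7² + 2·[3·19.1·0.14 + 3·7.7·0.10 + 19.1·7.7·0.42] = 433.1 + 144.203 = 577.303.
Because errors are independent across components, Cov(Tᵢ,Tⱼ) = Cov(Xᵢ,Xⱼ); the off-diagonal part of the true-score variance is the same as above.
True-score variance = [3²·0.69 + 19.1²·0.59 + 7.7²·0.85] + 144.203 = 271.844 + 144.203 = 416.047.
Reliability = 416.047 / 577.303 = 0.7207.

0.7207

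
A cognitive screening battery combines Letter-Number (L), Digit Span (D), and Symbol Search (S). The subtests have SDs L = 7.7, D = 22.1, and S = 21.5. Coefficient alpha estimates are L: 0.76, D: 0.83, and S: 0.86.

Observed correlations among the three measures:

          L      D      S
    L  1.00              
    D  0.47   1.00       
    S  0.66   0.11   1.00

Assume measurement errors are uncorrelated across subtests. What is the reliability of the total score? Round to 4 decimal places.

0.8915

Var(L+D+S) = 7.7² + 22.1² + 21.5² + 2·[7.7·22.1·0.47 + 7.7·21.5·0.66 + 22.1·21.5·0.11] = 1009.95 + 483.019 = 1492.97.
Because errors are independent across components, Cov(Tᵢ,Tⱼ) = Cov(Xᵢ,Xⱼ); the off-diagonal part of the true-score variance is the same as above.
True-score variance = [7.7²·0.76 + 22.1²·0.83 + 21.5²·0.86] + 483.019 = 847.976 + 483.019 = 1330.99.
Reliability = 1330.99 / 1492.97 = 0.8915.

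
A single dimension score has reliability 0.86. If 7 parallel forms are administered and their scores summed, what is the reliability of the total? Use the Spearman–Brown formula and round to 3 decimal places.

0.977

ρ_k = kρ / (1 + (k−1)ρ) = 7·0.86 / (1 + 6·0.86) = 6.020 / 6.160 = 0.977.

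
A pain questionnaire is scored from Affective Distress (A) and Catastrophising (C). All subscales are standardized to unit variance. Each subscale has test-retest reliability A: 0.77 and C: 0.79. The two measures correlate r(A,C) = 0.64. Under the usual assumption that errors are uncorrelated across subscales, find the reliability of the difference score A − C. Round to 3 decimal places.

0.389

Var(A−C) = 1 + 1 − 2·0.64 = 2 − 1.28 = 0.72.
Under uncorrelated errors the observed covariances equal the true-score covariances, so only the own-variance terms attenuate.
True-score variance = [0.77 + 0.79] − 1.28 = 1.56 − 1.28 = 0.28.
Reliability = 0.28 / 0.72 = 0.389.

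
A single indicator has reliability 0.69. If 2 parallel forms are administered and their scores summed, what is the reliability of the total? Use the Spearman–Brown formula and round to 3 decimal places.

0.817

ρ_k = kρ / (1 + (k−1)ρ) = 2·0.69 / (1 + 1·0.69) = 1.380 / 1.690 = 0.817.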